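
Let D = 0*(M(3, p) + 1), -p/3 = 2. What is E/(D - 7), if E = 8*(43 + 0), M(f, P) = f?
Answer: -344/7 ≈ -49.143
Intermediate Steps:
p = -6 (p = -3*2 = -6)
E = 344 (E = 8*43 = 344)
D = 0 (D = 0*(3 + 1) = 0*4 = 0)
E/(D - 7) = 344/(0 - 7) = 344/(-7) = 344*(-⅐) = -344/7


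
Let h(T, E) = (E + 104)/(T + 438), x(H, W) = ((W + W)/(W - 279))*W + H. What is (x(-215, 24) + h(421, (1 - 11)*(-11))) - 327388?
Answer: -23920244711/73015 ≈ -3.2761e+5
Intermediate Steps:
x(H, W) = H + 2*W²/(-279 + W) (x(H, W) = ((2*W)/(-279 + W))*W + H = (2*W/(-279 + W))*W + H = 2*W²/(-279 + W) + H = H + 2*W²/(-279 + W))
h(T, E) = (104 + E)/(438 + T)
(x(-215, 24) + h(421, (1 - 11)*(-11))) - 327388 = ((-279*(-215) + 2*24² - 215*24)/(-279 + 24) + (104 + (1 - 11)*(-11))/(438 + 421)) - 327388 = ((59985 + 2*576 - 5160)/(-255) + (104 - 10*(-11))/859) - 327388 = (-(59985 + 1152 - 5160)/255 + (104 + 110)/859) - 327388 = (-1/255*55977 + (1/859)*214) - 327388 = (-18659/85 + 214/859) - 327388 = -16009891/73015 - 327388 = -23920244711/73015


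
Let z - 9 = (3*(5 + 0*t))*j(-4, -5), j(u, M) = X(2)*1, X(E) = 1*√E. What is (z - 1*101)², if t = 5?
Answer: 8914 - 2760*√2 ≈ 5010.8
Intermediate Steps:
X(E) = √E
j(u, M) = √2 (j(u, M) = √2*1 = √2)
z = 9 + 15*√2 (z = 9 + (3*(5 + 0*5))*√2 = 9 + (3*(5 + 0))*√2 = 9 + (3*5)*√2 = 9 + 15*√2 ≈ 30.213)
(z - 1*101)² = ((9 + 15*√2) - 1*101)² = ((9 + 15*√2) - 101)² = (-92 + 15*√2)²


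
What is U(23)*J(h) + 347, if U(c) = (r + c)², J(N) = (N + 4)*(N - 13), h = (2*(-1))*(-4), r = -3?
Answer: -23653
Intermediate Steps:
h = 8 (h = -2*(-4) = 8)
J(N) = (-13 + N)*(4 + N) (J(N) = (4 + N)*(-13 + N) = (-13 + N)*(4 + N))
U(c) = (-3 + c)²
U(23)*J(h) + 347 = (-3 + 23)²*(-52 + 8² - 9*8) + 347 = 20²*(-52 + 64 - 72) + 347 = 400*(-60) + 347 = -24000 + 347 = -23653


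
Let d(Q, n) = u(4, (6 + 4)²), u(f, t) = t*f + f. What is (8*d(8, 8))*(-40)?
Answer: -129280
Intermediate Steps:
u(f, t) = f + f*t (u(f, t) = f*t + f = f + f*t)
d(Q, n) = 404 (d(Q, n) = 4*(1 + (6 + 4)²) = 4*(1 + 10²) = 4*(1 + 100) = 4*101 = 404)
(8*d(8, 8))*(-40) = (8*404)*(-40) = 3232*(-40) = -129280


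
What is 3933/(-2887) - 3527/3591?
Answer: -24305852/10367217 ≈ -2.3445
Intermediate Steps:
3933/(-2887) - 3527/3591 = 3933*(-1/2887) - 3527*1/3591 = -3933/2887 - 3527/3591 = -24305852/10367217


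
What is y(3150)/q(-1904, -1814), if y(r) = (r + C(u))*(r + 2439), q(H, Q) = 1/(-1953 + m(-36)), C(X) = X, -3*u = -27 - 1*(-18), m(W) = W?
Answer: -35050390713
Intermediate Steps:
u = 3 (u = -(-27 - 1*(-18))/3 = -(-27 + 18)/3 = -1/3*(-9) = 3)
q(H, Q) = -1/1989 (q(H, Q) = 1/(-1953 - 36) = 1/(-1989) = -1/1989)
y(r) = (3 + r)*(2439 + r) (y(r) = (r + 3)*(r + 2439) = (3 + r)*(2439 + r))
y(3150)/q(-1904, -1814) = (7317 + 3150**2 + 2442*3150)/(-1/1989) = (7317 + 9922500 + 7692300)*(-1989) = 17622117*(-1989) = -35050390713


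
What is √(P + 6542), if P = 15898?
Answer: 2*√5610 ≈ 149.80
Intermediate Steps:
√(P + 6542) = √(15898 + 6542) = √22440 = 2*√5610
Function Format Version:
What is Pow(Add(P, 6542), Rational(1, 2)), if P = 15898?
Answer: Mul(2, Pow(5610, Rational(1, 2))) ≈ 149.80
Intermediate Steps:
Pow(Add(P, 6542), Rational(1, 2)) = Pow(Add(15898, 6542), Rational(1, 2)) = Pow(22440, Rational(1, 2)) = Mul(2, Pow(5610, Rational(1, 2)))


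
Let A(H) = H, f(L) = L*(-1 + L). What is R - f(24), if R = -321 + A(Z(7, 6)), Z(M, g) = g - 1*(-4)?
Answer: -863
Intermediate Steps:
Z(M, g) = 4 + g (Z(M, g) = g + 4 = 4 + g)
R = -311 (R = -321 + (4 + 6) = -321 + 10 = -311)
R - f(24) = -311 - 24*(-1 + 24) = -311 - 24*23 = -311 - 1*552 = -311 - 552 = -863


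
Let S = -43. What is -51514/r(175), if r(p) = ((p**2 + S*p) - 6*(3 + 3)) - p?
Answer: -51514/22889 ≈ -2.2506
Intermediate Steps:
r(p) = -36 + p**2 - 44*p (r(p) = ((p**2 - 43*p) - 6*(3 + 3)) - p = ((p**2 - 43*p) - 6*6) - p = ((p**2 - 43*p) - 36) - p = (-36 + p**2 - 43*p) - p = -36 + p**2 - 44*p)
-51514/r(175) = -51514/(-36 + 175**2 - 44*175) = -51514/(-36 + 30625 - 7700) = -51514/22889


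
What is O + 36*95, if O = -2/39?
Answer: 133378/39 ≈ 3419.9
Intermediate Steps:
O = -2/39 (O = -2*1/39 = -2/39 ≈ -0.051282)
O + 36*95 = -2/39 + 36*95 = -2/39 + 3420 = 133378/39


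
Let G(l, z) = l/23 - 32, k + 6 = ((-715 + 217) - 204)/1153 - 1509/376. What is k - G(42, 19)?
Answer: 194953501/9971144 ≈ 19.552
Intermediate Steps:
k = -4604997/433528 (k = -6 + (((-715 + 217) - 204)/1153 - 1509/376) = -6 + ((-498 - 204)*(1/1153) - 1509*1/376) = -6 + (-702*1/1153 - 1509/376) = -6 + (-702/1153 - 1509/376) = -6 - 2003829/433528 = -4604997/433528 ≈ -10.622)
G(l, z) = -32 + l/23 (G(l, z) = l*(1/23) - 32 = l/23 - 32 = -32 + l/23)
k - G(42, 19) = -4604997/433528 - (-32 + (1/23)*42) = -4604997/433528 - (-32 + 42/23) = -4604997/433528 - 1*(-694/23) = -4604997/433528 + 694/23 = 194953501/9971144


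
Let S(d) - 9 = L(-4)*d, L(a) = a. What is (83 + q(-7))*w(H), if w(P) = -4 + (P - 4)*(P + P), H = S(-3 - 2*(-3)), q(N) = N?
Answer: 2888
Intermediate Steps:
S(d) = 9 - 4*d
H = -3 (H = 9 - 4*(-3 - 2*(-3)) = 9 - 4*(-3 + 6) = 9 - 4*3 = 9 - 12 = -3)
w(P) = -4 + 2*P*(-4 + P) (w(P) = -4 + (-4 + P)*(2*P) = -4 + 2*P*(-4 + P))
(83 + q(-7))*w(H) = (83 - 7)*(-4 - 8*(-3) + 2*(-3)**2) = 76*(-4 + 24 + 2*9) = 76*(-4 + 24 + 18) = 76*38 = 2888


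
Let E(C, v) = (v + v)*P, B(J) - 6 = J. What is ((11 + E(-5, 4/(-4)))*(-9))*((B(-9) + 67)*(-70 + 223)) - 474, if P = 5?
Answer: -88602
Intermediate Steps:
B(J) = 6 + J
E(C, v) = 10*v (E(C, v) = (v + v)*5 = (2*v)*5 = 10*v)
((11 + E(-5, 4/(-4)))*(-9))*((B(-9) + 67)*(-70 + 223)) - 474 = ((11 + 10*(4/(-4)))*(-9))*(((6 - 9) + 67)*(-70 + 223)) - 474 = ((11 + 10*(4*(-¼)))*(-9))*((-3 + 67)*153) - 474 = ((11 + 10*(-1))*(-9))*(64*153) - 474 = ((11 - 10)*(-9))*9792 - 474 = (1*(-9))*9792 - 474 = -9*9792 - 474 = -88128 - 474 = -88602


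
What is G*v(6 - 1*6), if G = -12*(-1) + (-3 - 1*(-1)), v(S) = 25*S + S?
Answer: 0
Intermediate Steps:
v(S) = 26*S
G = 10 (G = 12 + (-3 + 1) = 12 - 2 = 10)
G*v(6 - 1*6) = 10*(26*(6 - 1*6)) = 10*(26*(6 - 6)) = 10*(26*0) = 10*0 = 0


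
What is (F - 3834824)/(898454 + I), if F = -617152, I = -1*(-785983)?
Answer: -1483992/561479 ≈ -2.6430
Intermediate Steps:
I = 785983
(F - 3834824)/(898454 + I) = (-617152 - 3834824)/(898454 + 785983) = -4451976/1684437 = -4451976*1/1684437 = -1483992/561479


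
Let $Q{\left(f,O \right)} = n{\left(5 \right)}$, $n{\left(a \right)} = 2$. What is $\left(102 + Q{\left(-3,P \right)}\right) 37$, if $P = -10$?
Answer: $3848$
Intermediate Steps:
$Q{\left(f,O \right)} = 2$
$\left(102 + Q{\left(-3,P \right)}\right) 37 = \left(102 + 2\right) 37 = 104 \cdot 37 = 3848$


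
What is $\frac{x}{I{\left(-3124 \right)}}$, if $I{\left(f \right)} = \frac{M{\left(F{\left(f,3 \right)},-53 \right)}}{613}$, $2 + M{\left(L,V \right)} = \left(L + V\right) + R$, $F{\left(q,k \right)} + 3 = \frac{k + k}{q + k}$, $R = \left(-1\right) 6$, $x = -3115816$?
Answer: $\frac{2980547522084}{99875} \approx 2.9843 \cdot 10^{7}$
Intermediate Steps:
$R = -6$
$F{\left(q,k \right)} = -3 + \frac{2 k}{k + q}$ ($F{\left(q,k \right)} = -3 + \frac{k + k}{q + k} = -3 + \frac{2 k}{k + q}$)
$M{\left(L,V \right)} = -8 + L + V$ ($M{\left(L,V \right)} = -2 - \left(6 - L - V\right) = -2 + \left(-6 + L + V\right) = -8 + L + V$)
$I{\left(f \right)} = - \frac{61}{613} + \frac{-3 - 3 f}{613 \left(3 + f\right)}$ ($I{\left(f \right)} = \frac{-8 + \frac{\left(-1\right) 3 - 3 f}{3 + f} - 53}{613} = \left(-8 + \frac{-3 - 3 f}{3 + f} - 53\right) \frac{1}{613} = \left(-61 + \frac{-3 - 3 f}{3 + f}\right) \frac{1}{613} = - \frac{61}{613} + \frac{-3 - 3 f}{613 \left(3 + f\right)}$)
$\frac{x}{I{\left(-3124 \right)}} = - \frac{3115816}{\frac{2}{613} \frac{1}{3 - 3124} \left(-93 - -99968\right)} = - \frac{3115816}{\frac{2}{613} \frac{1}{-3121} \left(-93 + 99968\right)} = - \frac{3115816}{\frac{2}{613} \left(- \frac{1}{3121}\right) 99875} = - \frac{3115816}{- \frac{199750}{1913173}} = \left(-3115816\right) \left(- \frac{1913173}{199750}\right) = \frac{2980547522084}{99875}$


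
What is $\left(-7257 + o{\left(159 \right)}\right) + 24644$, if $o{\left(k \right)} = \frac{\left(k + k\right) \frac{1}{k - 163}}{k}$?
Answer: $\frac{34773}{2} \approx 17387.0$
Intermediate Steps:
$o{\left(k \right)} = \frac{2}{-163 + k}$ ($o{\left(k \right)} = \frac{2 k \frac{1}{-163 + k}}{k} = \frac{2}{-163 + k}$)
$\left(-7257 + o{\left(159 \right)}\right) + 24644 = \left(-7257 + \frac{2}{-163 + 159}\right) + 24644 = \left(-7257 + \frac{2}{-4}\right) + 24644 = \left(-7257 + 2 \left(- \frac{1}{4}\right)\right) + 24644 = \left(-7257 - \frac{1}{2}\right) + 24644 = - \frac{14515}{2} + 24644 = \frac{34773}{2}$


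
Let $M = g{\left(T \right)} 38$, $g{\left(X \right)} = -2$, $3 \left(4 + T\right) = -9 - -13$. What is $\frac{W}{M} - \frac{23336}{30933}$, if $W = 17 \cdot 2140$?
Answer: $- \frac{281779019}{587727} \approx -479.44$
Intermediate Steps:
$T = - \frac{8}{3}$ ($T = -4 + \frac{-9 - -13}{3} = -4 + \frac{-9 + 13}{3} = -4 + \frac{1}{3} \cdot 4 = -4 + \frac{4}{3} = - \frac{8}{3} \approx -2.6667$)
$W = 36380$
$M = -76$ ($M = \left(-2\right) 38 = -76$)
$\frac{W}{M} - \frac{23336}{30933} = \frac{36380}{-76} - \frac{23336}{30933} = 36380 \left(- \frac{1}{76}\right) - \frac{23336}{30933} = - \frac{9095}{19} - \frac{23336}{30933} = - \frac{281779019}{587727}$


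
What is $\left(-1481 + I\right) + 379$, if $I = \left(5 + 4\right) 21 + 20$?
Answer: $-893$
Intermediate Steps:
$I = 209$ ($I = 9 \cdot 21 + 20 = 189 + 20 = 209$)
$\left(-1481 + I\right) + 379 = \left(-1481 + 209\right) + 379 = -1272 + 379 = -893$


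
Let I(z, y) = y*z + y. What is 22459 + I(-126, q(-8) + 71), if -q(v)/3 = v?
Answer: 10584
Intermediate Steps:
q(v) = -3*v
I(z, y) = y + y*z
22459 + I(-126, q(-8) + 71) = 22459 + (-3*(-8) + 71)*(1 - 126) = 22459 + (24 + 71)*(-125) = 22459 + 95*(-125) = 22459 - 11875 = 10584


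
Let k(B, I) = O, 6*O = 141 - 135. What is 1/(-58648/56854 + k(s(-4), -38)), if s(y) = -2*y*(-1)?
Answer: -28427/897 ≈ -31.691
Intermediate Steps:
s(y) = 2*y
O = 1 (O = (141 - 135)/6 = (⅙)*6 = 1)
k(B, I) = 1
1/(-58648/56854 + k(s(-4), -38)) = 1/(-58648/56854 + 1) = 1/(-58648*1/56854 + 1) = 1/(-29324/28427 + 1) = 1/(-897/28427) = -28427/897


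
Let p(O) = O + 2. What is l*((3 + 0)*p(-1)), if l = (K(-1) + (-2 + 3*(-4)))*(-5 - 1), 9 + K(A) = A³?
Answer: 432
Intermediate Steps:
p(O) = 2 + O
K(A) = -9 + A³
l = 144 (l = ((-9 + (-1)³) + (-2 + 3*(-4)))*(-5 - 1) = ((-9 - 1) + (-2 - 12))*(-6) = (-10 - 14)*(-6) = -24*(-6) = 144)
l*((3 + 0)*p(-1)) = 144*((3 + 0)*(2 - 1)) = 144*(3*1) = 144*3 = 432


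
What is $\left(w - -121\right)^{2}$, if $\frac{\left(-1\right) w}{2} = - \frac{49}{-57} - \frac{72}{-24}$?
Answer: $\frac{41692849}{3249} \approx 12833.0$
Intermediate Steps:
$w = - \frac{440}{57}$ ($w = - 2 \left(- \frac{49}{-57} - \frac{72}{-24}\right) = - 2 \left(\left(-49\right) \left(- \frac{1}{57}\right) - -3\right) = - 2 \left(\frac{49}{57} + 3\right) = \left(-2\right) \frac{220}{57} = - \frac{440}{57} \approx -7.7193$)
$\left(w - -121\right)^{2} = \left(- \frac{440}{57} - -121\right)^{2} = \left(- \frac{440}{57} + 121\right)^{2} = \left(\frac{6457}{57}\right)^{2} = \frac{41692849}{3249}$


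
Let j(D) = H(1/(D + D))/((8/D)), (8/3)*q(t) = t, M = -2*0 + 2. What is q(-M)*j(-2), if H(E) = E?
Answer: -3/64 ≈ -0.046875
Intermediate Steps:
M = 2 (M = 0 + 2 = 2)
q(t) = 3*t/8
j(D) = 1/16 (j(D) = 1/((D + D)*((8/D))) = (D/8)/((2*D)) = (1/(2*D))*(D/8) = 1/16)
q(-M)*j(-2) = (3*(-1*2)/8)*(1/16) = ((3/8)*(-2))*(1/16) = -3/4*1/16 = -3/64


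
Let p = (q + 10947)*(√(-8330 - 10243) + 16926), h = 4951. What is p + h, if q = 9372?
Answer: 343924345 + 20319*I*√18573 ≈ 3.4392e+8 + 2.7691e+6*I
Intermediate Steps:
p = 343919394 + 20319*I*√18573 (p = (9372 + 10947)*(√(-8330 - 10243) + 16926) = 20319*(√(-18573) + 16926) = 20319*(I*√18573 + 16926) = 20319*(16926 + I*√18573) = 343919394 + 20319*I*√18573 ≈ 3.4392e+8 + 2.7691e+6*I)
p + h = (343919394 + 20319*I*√18573) + 4951 = 343924345 + 20319*I*√18573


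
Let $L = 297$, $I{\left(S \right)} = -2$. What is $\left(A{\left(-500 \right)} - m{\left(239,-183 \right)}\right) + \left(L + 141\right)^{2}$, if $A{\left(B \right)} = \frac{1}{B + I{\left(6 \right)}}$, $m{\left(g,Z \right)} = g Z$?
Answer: $\frac{118261661}{502} \approx 2.3558 \cdot 10^{5}$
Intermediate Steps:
$m{\left(g,Z \right)} = Z g$
$A{\left(B \right)} = \frac{1}{-2 + B}$ ($A{\left(B \right)} = \frac{1}{B - 2} = \frac{1}{-2 + B}$)
$\left(A{\left(-500 \right)} - m{\left(239,-183 \right)}\right) + \left(L + 141\right)^{2} = \left(\frac{1}{-2 - 500} - \left(-183\right) 239\right) + \left(297 + 141\right)^{2} = \left(\frac{1}{-502} - -43737\right) + 438^{2} = \left(- \frac{1}{502} + 43737\right) + 191844 = \frac{21955973}{502} + 191844 = \frac{118261661}{502}$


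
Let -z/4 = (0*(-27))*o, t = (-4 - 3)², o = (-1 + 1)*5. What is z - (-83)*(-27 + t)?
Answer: 1826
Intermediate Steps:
o = 0 (o = 0*5 = 0)
t = 49 (t = (-7)² = 49)
z = 0 (z = -4*0*(-27)*0 = -0*0 = -4*0 = 0)
z - (-83)*(-27 + t) = 0 - (-83)*(-27 + 49) = 0 - (-83)*22 = 0 - 1*(-1826) = 0 + 1826 = 1826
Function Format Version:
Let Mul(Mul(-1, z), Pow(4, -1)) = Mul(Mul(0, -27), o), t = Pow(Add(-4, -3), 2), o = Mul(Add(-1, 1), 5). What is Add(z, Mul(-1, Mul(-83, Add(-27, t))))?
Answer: 1826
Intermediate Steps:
o = 0 (o = Mul(0, 5) = 0)
t = 49 (t = Pow(-7, 2) = 49)
z = 0 (z = Mul(-4, Mul(Mul(0, -27), 0)) = Mul(-4, Mul(0, 0)) = Mul(-4, 0) = 0)
Add(z, Mul(-1, Mul(-83, Add(-27, t)))) = Add(0, Mul(-1, Mul(-83, Add(-27, 49)))) = Add(0, Mul(-1, Mul(-83, 22))) = Add(0, Mul(-1, -1826)) = Add(0, 1826) = 1826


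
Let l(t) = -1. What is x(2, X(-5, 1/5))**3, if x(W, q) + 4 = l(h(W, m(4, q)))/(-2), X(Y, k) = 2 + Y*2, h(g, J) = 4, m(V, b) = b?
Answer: -343/8 ≈ -42.875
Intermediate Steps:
X(Y, k) = 2 + 2*Y
x(W, q) = -7/2 (x(W, q) = -4 - 1/(-2) = -4 - 1*(-1/2) = -4 + 1/2 = -7/2)
x(2, X(-5, 1/5))**3 = (-7/2)**3 = -343/8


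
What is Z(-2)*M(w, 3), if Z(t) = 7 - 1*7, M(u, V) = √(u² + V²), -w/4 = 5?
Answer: 0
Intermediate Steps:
w = -20 (w = -4*5 = -20)
M(u, V) = √(V² + u²)
Z(t) = 0 (Z(t) = 7 - 7 = 0)
Z(-2)*M(w, 3) = 0*√(3² + (-20)²) = 0*√(9 + 400) = 0*√409 = 0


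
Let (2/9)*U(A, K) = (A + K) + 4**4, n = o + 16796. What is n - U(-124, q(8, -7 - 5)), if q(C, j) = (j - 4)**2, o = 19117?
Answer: 34167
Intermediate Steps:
q(C, j) = (-4 + j)**2
n = 35913 (n = 19117 + 16796 = 35913)
U(A, K) = 1152 + 9*A/2 + 9*K/2 (U(A, K) = 9*((A + K) + 4**4)/2 = 9*((A + K) + 256)/2 = 9*(256 + A + K)/2 = 1152 + 9*A/2 + 9*K/2)
n - U(-124, q(8, -7 - 5)) = 35913 - (1152 + (9/2)*(-124) + 9*(-4 + (-7 - 5))**2/2) = 35913 - (1152 - 558 + 9*(-4 - 12)**2/2) = 35913 - (1152 - 558 + (9/2)*(-16)**2) = 35913 - (1152 - 558 + (9/2)*256) = 35913 - (1152 - 558 + 1152) = 35913 - 1*1746 = 35913 - 1746 = 34167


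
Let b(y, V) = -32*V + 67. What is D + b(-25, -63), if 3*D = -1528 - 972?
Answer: 3749/3 ≈ 1249.7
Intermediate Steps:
D = -2500/3 (D = (-1528 - 972)/3 = (⅓)*(-2500) = -2500/3 ≈ -833.33)
b(y, V) = 67 - 32*V
D + b(-25, -63) = -2500/3 + (67 - 32*(-63)) = -2500/3 + (67 + 2016) = -2500/3 + 2083 = 3749/3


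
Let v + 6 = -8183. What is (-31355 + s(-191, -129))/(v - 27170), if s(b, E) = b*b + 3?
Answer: -5129/35359 ≈ -0.14506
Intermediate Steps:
v = -8189 (v = -6 - 8183 = -8189)
s(b, E) = 3 + b² (s(b, E) = b² + 3 = 3 + b²)
(-31355 + s(-191, -129))/(v - 27170) = (-31355 + (3 + (-191)²))/(-8189 - 27170) = (-31355 + (3 + 36481))/(-35359) = (-31355 + 36484)*(-1/35359) = 5129*(-1/35359) = -5129/35359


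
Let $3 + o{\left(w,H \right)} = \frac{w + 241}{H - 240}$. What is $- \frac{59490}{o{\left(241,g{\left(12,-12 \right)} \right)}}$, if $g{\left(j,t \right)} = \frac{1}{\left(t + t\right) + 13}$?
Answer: $\frac{31422618}{2645} \approx 11880.0$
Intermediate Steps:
$g{\left(j,t \right)} = \frac{1}{13 + 2 t}$ ($g{\left(j,t \right)} = \frac{1}{2 t + 13} = \frac{1}{13 + 2 t}$)
$o{\left(w,H \right)} = -3 + \frac{241 + w}{-240 + H}$ ($o{\left(w,H \right)} = -3 + \frac{w + 241}{H - 240} = -3 + \frac{241 + w}{-240 + H}$)
$- \frac{59490}{o{\left(241,g{\left(12,-12 \right)} \right)}} = - \frac{59490}{\frac{1}{-240 + \frac{1}{13 + 2 \left(-12\right)}} \left(961 + 241 - \frac{3}{13 + 2 \left(-12\right)}\right)} = - \frac{59490}{\frac{1}{-240 + \frac{1}{13 - 24}} \left(961 + 241 - \frac{3}{13 - 24}\right)} = - \frac{59490}{\frac{1}{-240 + \frac{1}{-11}} \left(961 + 241 - \frac{3}{-11}\right)} = - \frac{59490}{\frac{1}{-240 - \frac{1}{11}} \left(961 + 241 - - \frac{3}{11}\right)} = - \frac{59490}{\frac{1}{- \frac{2641}{11}} \left(961 + 241 + \frac{3}{11}\right)} = - \frac{59490}{\left(- \frac{11}{2641}\right) \frac{13225}{11}} = - \frac{59490}{- \frac{13225}{2641}} = \left(-59490\right) \left(- \frac{2641}{13225}\right) = \frac{31422618}{2645}$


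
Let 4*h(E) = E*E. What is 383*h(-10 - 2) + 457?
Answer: 14245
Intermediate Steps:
h(E) = E**2/4 (h(E) = (E*E)/4 = E**2/4)
383*h(-10 - 2) + 457 = 383*((-10 - 2)**2/4) + 457 = 383*((1/4)*(-12)**2) + 457 = 383*((1/4)*144) + 457 = 383*36 + 457 = 13788 + 457 = 14245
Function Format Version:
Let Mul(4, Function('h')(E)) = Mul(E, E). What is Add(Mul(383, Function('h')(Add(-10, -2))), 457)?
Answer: 14245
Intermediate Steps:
Function('h')(E) = Mul(Rational(1, 4), Pow(E, 2)) (Function('h')(E) = Mul(Rational(1, 4), Mul(E, E)) = Mul(Rational(1, 4), Pow(E, 2)))
Add(Mul(383, Function('h')(Add(-10, -2))), 457) = Add(Mul(383, Mul(Rational(1, 4), Pow(Add(-10, -2), 2))), 457) = Add(Mul(383, Mul(Rational(1, 4), Pow(-12, 2))), 457) = Add(Mul(383, Mul(Rational(1, 4), 144)), 457) = Add(Mul(383, 36), 457) = Add(13788, 457) = 14245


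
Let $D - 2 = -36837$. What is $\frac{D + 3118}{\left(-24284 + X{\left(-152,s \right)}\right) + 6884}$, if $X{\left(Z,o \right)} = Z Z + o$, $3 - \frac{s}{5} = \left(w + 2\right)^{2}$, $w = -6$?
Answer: $- \frac{33717}{5639} \approx -5.9792$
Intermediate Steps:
$D = -36835$ ($D = 2 - 36837 = -36835$)
$s = -65$ ($s = 15 - 5 \left(-6 + 2\right)^{2} = 15 - 5 \left(-4\right)^{2} = 15 - 80 = -65$)
$X{\left(Z,o \right)} = o + Z^{2}$ ($X{\left(Z,o \right)} = Z^{2} + o = o + Z^{2}$)
$\frac{D + 3118}{\left(-24284 + X{\left(-152,s \right)}\right) + 6884} = \frac{-36835 + 3118}{\left(-24284 - \left(65 - \left(-152\right)^{2}\right)\right) + 6884} = - \frac{33717}{\left(-24284 + \left(-65 + 23104\right)\right) + 6884} = - \frac{33717}{\left(-24284 + 23039\right) + 6884} = - \frac{33717}{-1245 + 6884} = - \frac{33717}{5639}$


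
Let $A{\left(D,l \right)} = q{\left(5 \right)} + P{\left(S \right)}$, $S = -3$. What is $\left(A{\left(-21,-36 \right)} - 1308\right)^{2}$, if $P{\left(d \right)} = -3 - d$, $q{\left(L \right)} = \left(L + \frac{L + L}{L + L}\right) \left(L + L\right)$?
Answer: $1557504$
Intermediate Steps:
$q{\left(L \right)} = 2 L \left(1 + L\right)$ ($q{\left(L \right)} = \left(L + \frac{2 L}{2 L}\right) 2 L = \left(L + 2 L \frac{1}{2 L}\right) 2 L = \left(L + 1\right) 2 L = \left(1 + L\right) 2 L = 2 L \left(1 + L\right)$)
$A{\left(D,l \right)} = 60$ ($A{\left(D,l \right)} = 2 \cdot 5 \left(1 + 5\right) - 0 = 2 \cdot 5 \cdot 6 + \left(-3 + 3\right) = 60 + 0 = 60$)
$\left(A{\left(-21,-36 \right)} - 1308\right)^{2} = \left(60 - 1308\right)^{2} = \left(-1248\right)^{2} = 1557504$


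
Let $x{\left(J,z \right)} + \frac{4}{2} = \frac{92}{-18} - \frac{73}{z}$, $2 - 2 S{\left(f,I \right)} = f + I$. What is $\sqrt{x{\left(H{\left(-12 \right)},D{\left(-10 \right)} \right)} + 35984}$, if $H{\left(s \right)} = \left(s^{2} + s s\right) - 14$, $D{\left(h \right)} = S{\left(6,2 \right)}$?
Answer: $\frac{\sqrt{324011}}{3} \approx 189.74$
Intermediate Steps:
$S{\left(f,I \right)} = 1 - \frac{I}{2} - \frac{f}{2}$ ($S{\left(f,I \right)} = 1 - \frac{f + I}{2} = 1 - \frac{I + f}{2} = 1 - \left(\frac{I}{2} + \frac{f}{2}\right) = 1 - \frac{I}{2} - \frac{f}{2}$)
$D{\left(h \right)} = -3$ ($D{\left(h \right)} = 1 - 1 - 3 = -3$)
$H{\left(s \right)} = -14 + 2 s^{2}$ ($H{\left(s \right)} = \left(s^{2} + s^{2}\right) - 14 = 2 s^{2} - 14 = -14 + 2 s^{2}$)
$x{\left(J,z \right)} = - \frac{64}{9} - \frac{73}{z}$ ($x{\left(J,z \right)} = -2 + \left(\frac{92}{-18} - \frac{73}{z}\right) = -2 + \left(92 \left(- \frac{1}{18}\right) - \frac{73}{z}\right) = -2 - \left(\frac{46}{9} + \frac{73}{z}\right) = - \frac{64}{9} - \frac{73}{z}$)
$\sqrt{x{\left(H{\left(-12 \right)},D{\left(-10 \right)} \right)} + 35984} = \sqrt{\left(- \frac{64}{9} - \frac{73}{-3}\right) + 35984} = \sqrt{\left(- \frac{64}{9} - - \frac{73}{3}\right) + 35984} = \sqrt{\left(- \frac{64}{9} + \frac{73}{3}\right) + 35984} = \sqrt{\frac{155}{9} + 35984} = \sqrt{\frac{324011}{9}} = \frac{\sqrt{324011}}{3}$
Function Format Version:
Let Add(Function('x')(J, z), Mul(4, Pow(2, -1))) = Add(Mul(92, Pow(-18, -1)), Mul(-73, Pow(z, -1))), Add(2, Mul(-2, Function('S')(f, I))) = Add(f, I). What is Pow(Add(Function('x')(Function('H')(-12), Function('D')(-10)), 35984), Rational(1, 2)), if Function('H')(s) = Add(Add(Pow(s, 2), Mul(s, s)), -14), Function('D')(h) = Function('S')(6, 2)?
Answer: Mul(Rational(1, 3), Pow(324011, Rational(1, 2))) ≈ 189.74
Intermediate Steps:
Function('S')(f, I) = Add(1, Mul(Rational(-1, 2), I), Mul(Rational(-1, 2), f)) (Function('S')(f, I) = Add(1, Mul(Rational(-1, 2), Add(f, I))) = Add(1, Mul(Rational(-1, 2), Add(I, f))) = Add(1, Add(Mul(Rational(-1, 2), I), Mul(Rational(-1, 2), f))) = Add(1, Mul(Rational(-1, 2), I), Mul(Rational(-1, 2), f)))
Function('D')(h) = -3 (Function('D')(h) = Add(1, Mul(Rational(-1, 2), 2), Mul(Rational(-1, 2), 6)) = Add(1, -1, -3) = -3)
Function('H')(s) = Add(-14, Mul(2, Pow(s, 2))) (Function('H')(s) = Add(Add(Pow(s, 2), Pow(s, 2)), -14) = Add(Mul(2, Pow(s, 2)), -14) = Add(-14, Mul(2, Pow(s, 2))))
Function('x')(J, z) = Add(Rational(-64, 9), Mul(-73, Pow(z, -1))) (Function('x')(J, z) = Add(-2, Add(Mul(92, Pow(-18, -1)), Mul(-73, Pow(z, -1)))) = Add(-2, Add(Mul(92, Rational(-1, 18)), Mul(-73, Pow(z, -1)))) = Add(-2, Add(Rational(-46, 9), Mul(-73, Pow(z, -1)))) = Add(Rational(-64, 9), Mul(-73, Pow(z, -1))))
Pow(Add(Function('x')(Function('H')(-12), Function('D')(-10)), 35984), Rational(1, 2)) = Pow(Add(Add(Rational(-64, 9), Mul(-73, Pow(-3, -1))), 35984), Rational(1, 2)) = Pow(Add(Add(Rational(-64, 9), Mul(-73, Rational(-1, 3))), 35984), Rational(1, 2)) = Pow(Add(Add(Rational(-64, 9), Rational(73, 3)), 35984), Rational(1, 2)) = Pow(Add(Rational(155, 9), 35984), Rational(1, 2)) = Pow(Rational(324011, 9), Rational(1, 2)) = Mul(Rational(1, 3), Pow(324011, Rational(1, 2)))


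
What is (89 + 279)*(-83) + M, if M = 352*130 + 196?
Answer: 15412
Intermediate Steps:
M = 45956 (M = 45760 + 196 = 45956)
(89 + 279)*(-83) + M = (89 + 279)*(-83) + 45956 = 368*(-83) + 45956 = -30544 + 45956 = 15412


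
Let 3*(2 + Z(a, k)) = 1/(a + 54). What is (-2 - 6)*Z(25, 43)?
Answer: 3784/237 ≈ 15.966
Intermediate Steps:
Z(a, k) = -2 + 1/(3*(54 + a)) (Z(a, k) = -2 + 1/(3*(a + 54)) = -2 + 1/(3*(54 + a)))
(-2 - 6)*Z(25, 43) = (-2 - 6)*((-323 - 6*25)/(3*(54 + 25))) = -8*(-323 - 150)/(3*79) = -8*(-473)/(3*79) = -8*(-473/237) = 3784/237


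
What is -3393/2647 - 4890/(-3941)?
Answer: -427983/10431827 ≈ -0.041027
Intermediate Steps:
-3393/2647 - 4890/(-3941) = -3393*1/2647 - 4890*(-1/3941) = -3393/2647 + 4890/3941 = -427983/10431827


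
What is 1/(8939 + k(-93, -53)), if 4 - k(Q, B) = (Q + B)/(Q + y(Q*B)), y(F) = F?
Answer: 2418/21624247 ≈ 0.00011182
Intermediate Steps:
k(Q, B) = 4 - (B + Q)/(Q + B*Q) (k(Q, B) = 4 - (Q + B)/(Q + Q*B) = 4 - (B + Q)/(Q + B*Q))
1/(8939 + k(-93, -53)) = 1/(8939 + (-1*(-53) + 3*(-93) + 4*(-53)*(-93))/((-93)*(1 - 53))) = 1/(8939 - 1/93*(53 - 279 + 19716)/(-52)) = 1/(8939 - 1/93*(-1/52)*19490) = 1/(8939 + 9745/2418) = 1/(21624247/2418) = 2418/21624247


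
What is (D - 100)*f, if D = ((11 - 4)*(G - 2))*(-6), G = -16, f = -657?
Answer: -430992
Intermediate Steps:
D = 756 (D = ((11 - 4)*(-16 - 2))*(-6) = (7*(-18))*(-6) = -126*(-6) = 756)
(D - 100)*f = (756 - 100)*(-657) = 656*(-657) = -430992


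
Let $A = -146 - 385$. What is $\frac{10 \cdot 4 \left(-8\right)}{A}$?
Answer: $\frac{320}{531} \approx 0.60264$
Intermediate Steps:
$A = -531$ ($A = -146 - 385 = -531$)
$\frac{10 \cdot 4 \left(-8\right)}{A} = \frac{10 \cdot 4 \left(-8\right)}{-531} = 40 \left(-8\right) \left(- \frac{1}{531}\right) = \left(-320\right) \left(- \frac{1}{531}\right) = \frac{320}{531}$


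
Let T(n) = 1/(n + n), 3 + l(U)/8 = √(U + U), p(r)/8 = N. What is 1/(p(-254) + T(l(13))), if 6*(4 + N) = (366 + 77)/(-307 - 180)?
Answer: -308426333520/10240318046087 - 34152336*√26/10240318046087 ≈ -0.030136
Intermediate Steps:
N = -12131/2922 (N = -4 + ((366 + 77)/(-307 - 180))/6 = -4 + (443/(-487))/6 = -4 + (443*(-1/487))/6 = -4 + (⅙)*(-443/487) = -4 - 443/2922 = -12131/2922 ≈ -4.1516)
p(r) = -48524/1461 (p(r) = 8*(-12131/2922) = -48524/1461)
l(U) = -24 + 8*√2*√U (l(U) = -24 + 8*√(U + U) = -24 + 8*√(2*U) = -24 + 8*(√2*√U) = -24 + 8*√2*√U)
T(n) = 1/(2*n)
1/(p(-254) + T(l(13))) = 1/(-48524/1461 + 1/(2*(-24 + 8*√2*√13))) = 1/(-48524/1461 + 1/(2*(-24 + 8*√26)))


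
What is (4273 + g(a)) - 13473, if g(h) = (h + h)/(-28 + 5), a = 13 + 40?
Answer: -211706/23 ≈ -9204.6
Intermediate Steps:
a = 53
g(h) = -2*h/23 (g(h) = (2*h)/(-23) = (2*h)*(-1/23) = -2*h/23)
(4273 + g(a)) - 13473 = (4273 - 2/23*53) - 13473 = (4273 - 106/23) - 13473 = 98173/23 - 13473 = -211706/23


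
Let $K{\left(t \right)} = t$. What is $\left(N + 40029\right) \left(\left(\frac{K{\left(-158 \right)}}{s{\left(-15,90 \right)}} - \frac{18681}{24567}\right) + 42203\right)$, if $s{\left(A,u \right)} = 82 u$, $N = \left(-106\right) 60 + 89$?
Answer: $\frac{21524805155083051}{15108705} \approx 1.4247 \cdot 10^{9}$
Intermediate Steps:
$N = -6271$ ($N = -6360 + 89 = -6271$)
$\left(N + 40029\right) \left(\left(\frac{K{\left(-158 \right)}}{s{\left(-15,90 \right)}} - \frac{18681}{24567}\right) + 42203\right) = \left(-6271 + 40029\right) \left(\left(- \frac{158}{82 \cdot 90} - \frac{18681}{24567}\right) + 42203\right) = 33758 \left(\left(- \frac{158}{7380} - \frac{6227}{8189}\right) + 42203\right) = 33758 \left(\left(\left(-158\right) \frac{1}{7380} - \frac{6227}{8189}\right) + 42203\right) = 33758 \left(\left(- \frac{79}{3690} - \frac{6227}{8189}\right) + 42203\right) = 33758 \left(- \frac{23624561}{30217410} + 42203\right) = 33758 \cdot \frac{1275241729669}{30217410} = \frac{21524805155083051}{15108705}$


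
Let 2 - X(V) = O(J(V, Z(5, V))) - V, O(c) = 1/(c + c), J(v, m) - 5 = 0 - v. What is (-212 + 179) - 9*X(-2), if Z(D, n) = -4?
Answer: -453/14 ≈ -32.357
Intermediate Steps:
J(v, m) = 5 - v (J(v, m) = 5 + (0 - v) = 5 - v)
O(c) = 1/(2*c)
X(V) = 2 + V - 1/(2*(5 - V)) (X(V) = 2 - (1/(2*(5 - V)) - V) = 2 + (V - 1/(2*(5 - V))) = 2 + V - 1/(2*(5 - V)))
(-212 + 179) - 9*X(-2) = (-212 + 179) - 9*(½ + (-5 - 2)*(2 - 2))/(-5 - 2) = -33 - 9*(½ - 7*0)/(-7) = -33 - (-9)*(½ + 0)/7 = -33 - (-9)/(7*2) = -33 - 9*(-1/14) = -33 + 9/14 = -453/14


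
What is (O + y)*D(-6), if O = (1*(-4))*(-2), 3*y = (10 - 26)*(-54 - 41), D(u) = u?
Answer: -3088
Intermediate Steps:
y = 1520/3 (y = ((10 - 26)*(-54 - 41))/3 = (-16*(-95))/3 = (1/3)*1520 = 1520/3 ≈ 506.67)
O = 8 (O = -4*(-2) = 8)
(O + y)*D(-6) = (8 + 1520/3)*(-6) = (1544/3)*(-6) = -3088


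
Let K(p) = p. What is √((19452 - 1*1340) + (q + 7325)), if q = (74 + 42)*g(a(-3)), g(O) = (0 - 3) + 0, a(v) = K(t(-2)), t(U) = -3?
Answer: √25089 ≈ 158.40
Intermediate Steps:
a(v) = -3
g(O) = -3 (g(O) = -3 + 0 = -3)
q = -348 (q = (74 + 42)*(-3) = 116*(-3) = -348)
√((19452 - 1*1340) + (q + 7325)) = √((19452 - 1*1340) + (-348 + 7325)) = √((19452 - 1340) + 6977) = √(18112 + 6977) = √25089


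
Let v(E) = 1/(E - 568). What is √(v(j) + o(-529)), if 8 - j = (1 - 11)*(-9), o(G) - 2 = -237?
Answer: I*√3971526/130 ≈ 15.33*I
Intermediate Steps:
o(G) = -235 (o(G) = 2 - 237 = -235)
j = -82 (j = 8 - (1 - 11)*(-9) = 8 - (-10)*(-9) = 8 - 1*90 = 8 - 90 = -82)
v(E) = 1/(-568 + E)
√(v(j) + o(-529)) = √(1/(-568 - 82) - 235) = √(1/(-650) - 235) = √(-1/650 - 235) = √(-152751/650) = I*√3971526/130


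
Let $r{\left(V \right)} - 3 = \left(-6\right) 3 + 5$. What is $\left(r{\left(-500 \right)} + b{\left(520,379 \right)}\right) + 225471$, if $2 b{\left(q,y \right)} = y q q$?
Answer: $51466261$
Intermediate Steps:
$r{\left(V \right)} = -10$ ($r{\left(V \right)} = 3 + \left(\left(-6\right) 3 + 5\right) = 3 + \left(-18 + 5\right) = 3 - 13 = -10$)
$b{\left(q,y \right)} = \frac{y q^{2}}{2}$ ($b{\left(q,y \right)} = \frac{y q q}{2} = \frac{q y q}{2} = \frac{y q^{2}}{2}$)
$\left(r{\left(-500 \right)} + b{\left(520,379 \right)}\right) + 225471 = \left(-10 + \frac{1}{2} \cdot 379 \cdot 520^{2}\right) + 225471 = \left(-10 + \frac{1}{2} \cdot 379 \cdot 270400\right) + 225471 = \left(-10 + 51240800\right) + 225471 = 51240790 + 225471 = 51466261$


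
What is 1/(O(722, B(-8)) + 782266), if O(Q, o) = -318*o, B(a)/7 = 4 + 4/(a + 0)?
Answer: 1/774475 ≈ 1.2912e-6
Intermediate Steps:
B(a) = 28 + 28/a (B(a) = 7*(4 + 4/(a + 0)) = 7*(4 + 4/a) = 28 + 28/a)
1/(O(722, B(-8)) + 782266) = 1/(-318*(28 + 28/(-8)) + 782266) = 1/(-318*(28 + 28*(-⅛)) + 782266) = 1/(-318*(28 - 7/2) + 782266) = 1/(-318*49/2 + 782266) = 1/(-7791 + 782266) = 1/774475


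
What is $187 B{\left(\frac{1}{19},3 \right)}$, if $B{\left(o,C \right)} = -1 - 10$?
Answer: $-2057$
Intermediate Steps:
$B{\left(o,C \right)} = -11$ ($B{\left(o,C \right)} = -1 - 10 = -11$)
$187 B{\left(\frac{1}{19},3 \right)} = 187 \left(-11\right) = -2057$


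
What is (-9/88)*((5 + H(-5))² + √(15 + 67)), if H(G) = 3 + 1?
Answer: -729/88 - 9*√82/88 ≈ -9.2102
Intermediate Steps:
H(G) = 4
(-9/88)*((5 + H(-5))² + √(15 + 67)) = (-9/88)*((5 + 4)² + √(15 + 67)) = (-9*1/88)*(9² + √82) = -9*(81 + √82)/88 = -729/88 - 9*√82/88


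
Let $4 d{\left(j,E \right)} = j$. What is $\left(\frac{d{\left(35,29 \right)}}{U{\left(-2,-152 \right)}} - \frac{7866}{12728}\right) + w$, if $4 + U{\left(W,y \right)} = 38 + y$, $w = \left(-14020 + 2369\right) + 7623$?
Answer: $- \frac{3025354435}{750952} \approx -4028.7$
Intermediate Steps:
$d{\left(j,E \right)} = \frac{j}{4}$
$w = -4028$ ($w = -11651 + 7623 = -4028$)
$U{\left(W,y \right)} = 34 + y$ ($U{\left(W,y \right)} = -4 + \left(38 + y\right) = 34 + y$)
$\left(\frac{d{\left(35,29 \right)}}{U{\left(-2,-152 \right)}} - \frac{7866}{12728}\right) + w = \left(\frac{\frac{1}{4} \cdot 35}{34 - 152} - \frac{7866}{12728}\right) - 4028 = \left(\frac{35}{4 \left(-118\right)} - \frac{3933}{6364}\right) - 4028 = \left(\frac{35}{4} \left(- \frac{1}{118}\right) - \frac{3933}{6364}\right) - 4028 = \left(- \frac{35}{472} - \frac{3933}{6364}\right) - 4028 = - \frac{519779}{750952} - 4028 = - \frac{3025354435}{750952}$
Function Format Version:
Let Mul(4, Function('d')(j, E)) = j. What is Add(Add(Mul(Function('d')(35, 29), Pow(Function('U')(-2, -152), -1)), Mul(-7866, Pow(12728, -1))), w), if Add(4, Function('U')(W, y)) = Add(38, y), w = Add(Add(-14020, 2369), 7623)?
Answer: Rational(-3025354435, 750952) ≈ -4028.7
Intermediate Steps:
Function('d')(j, E) = Mul(Rational(1, 4), j)
w = -4028 (w = Add(-11651, 7623) = -4028)
Function('U')(W, y) = Add(34, y) (Function('U')(W, y) = Add(-4, Add(38, y)) = Add(34, y))
Add(Add(Mul(Function('d')(35, 29), Pow(Function('U')(-2, -152), -1)), Mul(-7866, Pow(12728, -1))), w) = Add(Add(Mul(Mul(Rational(1, 4), 35), Pow(Add(34, -152), -1)), Mul(-7866, Pow(12728, -1))), -4028) = Add(Add(Mul(Rational(35, 4), Pow(-118, -1)), Mul(-7866, Rational(1, 12728))), -4028) = Add(Add(Mul(Rational(35, 4), Rational(-1, 118)), Rational(-3933, 6364)), -4028) = Add(Add(Rational(-35, 472), Rational(-3933, 6364)), -4028) = Add(Rational(-519779, 750952), -4028) = Rational(-3025354435, 750952)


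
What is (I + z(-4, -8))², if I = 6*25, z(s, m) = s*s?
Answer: 27556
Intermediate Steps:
z(s, m) = s²
I = 150
(I + z(-4, -8))² = (150 + (-4)²)² = (150 + 16)² = 166² = 27556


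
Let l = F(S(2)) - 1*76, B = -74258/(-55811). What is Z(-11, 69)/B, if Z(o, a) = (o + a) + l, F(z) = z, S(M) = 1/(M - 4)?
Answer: -2065007/148516 ≈ -13.904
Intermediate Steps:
S(M) = 1/(-4 + M)
B = 74258/55811 (B = -74258*(-1/55811) = 74258/55811 ≈ 1.3305)
l = -153/2 (l = 1/(-4 + 2) - 1*76 = 1/(-2) - 76 = -1/2 - 76 = -153/2 ≈ -76.500)
Z(o, a) = -153/2 + a + o (Z(o, a) = (o + a) - 153/2 = (a + o) - 153/2 = -153/2 + a + o)
Z(-11, 69)/B = (-153/2 + 69 - 11)/(74258/55811) = -37/2*55811/74258 = -2065007/148516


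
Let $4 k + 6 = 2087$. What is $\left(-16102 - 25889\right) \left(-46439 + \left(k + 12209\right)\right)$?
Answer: $\frac{5662024449}{4} \approx 1.4155 \cdot 10^{9}$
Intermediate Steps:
$k = \frac{2081}{4}$ ($k = - \frac{3}{2} + \frac{1}{4} \cdot 2087 = - \frac{3}{2} + \frac{2087}{4} = \frac{2081}{4} \approx 520.25$)
$\left(-16102 - 25889\right) \left(-46439 + \left(k + 12209\right)\right) = \left(-16102 - 25889\right) \left(-46439 + \left(\frac{2081}{4} + 12209\right)\right) = - 41991 \left(-46439 + \frac{50917}{4}\right) = \left(-41991\right) \left(- \frac{134839}{4}\right) = \frac{5662024449}{4}$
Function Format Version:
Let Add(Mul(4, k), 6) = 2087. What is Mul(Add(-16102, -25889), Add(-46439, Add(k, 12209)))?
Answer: Rational(5662024449, 4) ≈ 1.4155e+9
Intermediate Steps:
k = Rational(2081, 4) (k = Add(Rational(-3, 2), Mul(Rational(1, 4), 2087)) = Add(Rational(-3, 2), Rational(2087, 4)) = Rational(2081, 4) ≈ 520.25)
Mul(Add(-16102, -25889), Add(-46439, Add(k, 12209))) = Mul(Add(-16102, -25889), Add(-46439, Add(Rational(2081, 4), 12209))) = Mul(-41991, Add(-46439, Rational(50917, 4))) = Mul(-41991, Rational(-134839, 4)) = Rational(5662024449, 4)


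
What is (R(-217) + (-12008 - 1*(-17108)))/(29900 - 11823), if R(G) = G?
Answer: 4883/18077 ≈ 0.27012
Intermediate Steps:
(R(-217) + (-12008 - 1*(-17108)))/(29900 - 11823) = (-217 + (-12008 - 1*(-17108)))/(29900 - 11823) = (-217 + (-12008 + 17108))/18077 = (-217 + 5100)*(1/18077) = 4883*(1/18077) = 4883/18077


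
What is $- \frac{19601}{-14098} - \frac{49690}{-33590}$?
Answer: $\frac{135892721}{47355182} \approx 2.8696$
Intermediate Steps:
$- \frac{19601}{-14098} - \frac{49690}{-33590} = \left(-19601\right) \left(- \frac{1}{14098}\right) - - \frac{4969}{3359} = \frac{19601}{14098} + \frac{4969}{3359} = \frac{135892721}{47355182}$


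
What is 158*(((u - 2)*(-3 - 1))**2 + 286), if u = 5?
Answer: 67940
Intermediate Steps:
158*(((u - 2)*(-3 - 1))**2 + 286) = 158*(((5 - 2)*(-3 - 1))**2 + 286) = 158*((3*(-4))**2 + 286) = 158*((-12)**2 + 286) = 158*(144 + 286) = 158*430 = 67940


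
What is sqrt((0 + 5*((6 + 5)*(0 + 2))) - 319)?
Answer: I*sqrt(209) ≈ 14.457*I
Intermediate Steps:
sqrt((0 + 5*((6 + 5)*(0 + 2))) - 319) = sqrt((0 + 5*(11*2)) - 319) = sqrt((0 + 5*22) - 319) = sqrt((0 + 110) - 319) = sqrt(110 - 319) = sqrt(-209) = I*sqrt(209)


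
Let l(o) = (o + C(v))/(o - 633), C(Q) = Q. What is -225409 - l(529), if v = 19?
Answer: -5860497/26 ≈ -2.2540e+5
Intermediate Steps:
l(o) = (19 + o)/(-633 + o) (l(o) = (o + 19)/(o - 633) = (19 + o)/(-633 + o))
-225409 - l(529) = -225409 - (19 + 529)/(-633 + 529) = -225409 - 548/(-104) = -225409 - (-1)*548/104 = -225409 - 1*(-137/26) = -225409 + 137/26 = -5860497/26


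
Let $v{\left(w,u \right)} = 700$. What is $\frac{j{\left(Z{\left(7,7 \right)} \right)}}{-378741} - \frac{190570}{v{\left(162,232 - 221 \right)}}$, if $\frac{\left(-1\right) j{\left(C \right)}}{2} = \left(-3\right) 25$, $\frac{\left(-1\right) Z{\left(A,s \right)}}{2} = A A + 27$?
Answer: $- \frac{2405892579}{8837290} \approx -272.24$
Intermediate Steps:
$Z{\left(A,s \right)} = -54 - 2 A^{2}$ ($Z{\left(A,s \right)} = - 2 \left(A A + 27\right) = - 2 \left(A^{2} + 27\right) = - 2 \left(27 + A^{2}\right) = -54 - 2 A^{2}$)
$j{\left(C \right)} = 150$ ($j{\left(C \right)} = - 2 \left(\left(-3\right) 25\right) = \left(-2\right) \left(-75\right) = 150$)
$\frac{j{\left(Z{\left(7,7 \right)} \right)}}{-378741} - \frac{190570}{v{\left(162,232 - 221 \right)}} = \frac{150}{-378741} - \frac{190570}{700} = 150 \left(- \frac{1}{378741}\right) - \frac{19057}{70} = - \frac{50}{126247} - \frac{19057}{70} = - \frac{2405892579}{8837290}$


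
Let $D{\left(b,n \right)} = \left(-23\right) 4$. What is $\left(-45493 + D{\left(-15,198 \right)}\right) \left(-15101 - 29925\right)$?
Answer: $2052510210$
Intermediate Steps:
$D{\left(b,n \right)} = -92$
$\left(-45493 + D{\left(-15,198 \right)}\right) \left(-15101 - 29925\right) = \left(-45493 - 92\right) \left(-15101 - 29925\right) = \left(-45585\right) \left(-45026\right) = 2052510210$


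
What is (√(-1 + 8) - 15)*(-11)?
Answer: 165 - 11*√7 ≈ 135.90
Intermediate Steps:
(√(-1 + 8) - 15)*(-11) = (√7 - 15)*(-11) = (-15 + √7)*(-11) = 165 - 11*√7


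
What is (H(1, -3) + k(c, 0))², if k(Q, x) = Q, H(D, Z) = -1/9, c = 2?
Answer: 289/81 ≈ 3.5679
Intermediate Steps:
H(D, Z) = -⅑ (H(D, Z) = -1*⅑ = -⅑)
(H(1, -3) + k(c, 0))² = (-⅑ + 2)² = (17/9)² = 289/81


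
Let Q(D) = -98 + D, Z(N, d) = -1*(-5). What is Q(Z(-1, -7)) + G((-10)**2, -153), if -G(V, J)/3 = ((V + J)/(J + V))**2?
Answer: -96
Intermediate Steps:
Z(N, d) = 5
G(V, J) = -3 (G(V, J) = -3*(V + J)**2/(J + V)**2 = -3*((J + V)/(J + V))**2 = -3*1**2 = -3*1 = -3)
Q(Z(-1, -7)) + G((-10)**2, -153) = (-98 + 5) - 3 = -93 - 3 = -96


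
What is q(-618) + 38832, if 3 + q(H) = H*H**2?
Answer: -235990203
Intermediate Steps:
q(H) = -3 + H**3 (q(H) = -3 + H*H**2 = -3 + H**3)
q(-618) + 38832 = (-3 + (-618)**3) + 38832 = (-3 - 236029032) + 38832 = -236029035 + 38832 = -235990203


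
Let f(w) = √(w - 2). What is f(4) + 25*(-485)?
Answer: -12125 + √2 ≈ -12124.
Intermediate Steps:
f(w) = √(-2 + w)
f(4) + 25*(-485) = √(-2 + 4) + 25*(-485) = √2 - 12125 = -12125 + √2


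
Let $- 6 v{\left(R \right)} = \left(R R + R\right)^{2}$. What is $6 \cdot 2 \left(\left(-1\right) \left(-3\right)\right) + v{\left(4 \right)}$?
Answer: $- \frac{92}{3} \approx -30.667$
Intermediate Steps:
$v{\left(R \right)} = - \frac{\left(R + R^{2}\right)^{2}}{6}$ ($v{\left(R \right)} = - \frac{\left(R R + R\right)^{2}}{6} = - \frac{\left(R^{2} + R\right)^{2}}{6} = - \frac{\left(R + R^{2}\right)^{2}}{6}$)
$6 \cdot 2 \left(\left(-1\right) \left(-3\right)\right) + v{\left(4 \right)} = 6 \cdot 2 \left(\left(-1\right) \left(-3\right)\right) - \frac{4^{2} \left(1 + 4\right)^{2}}{6} = 12 \cdot 3 - \frac{8 \cdot 5^{2}}{3} = 36 - \frac{8}{3} \cdot 25 = 36 - \frac{200}{3} = - \frac{92}{3}$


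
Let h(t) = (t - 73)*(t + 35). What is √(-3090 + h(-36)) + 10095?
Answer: 10095 + I*√2981 ≈ 10095.0 + 54.599*I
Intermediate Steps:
h(t) = (-73 + t)*(35 + t)
√(-3090 + h(-36)) + 10095 = √(-3090 + (-2555 + (-36)² - 38*(-36))) + 10095 = √(-3090 + (-2555 + 1296 + 1368)) + 10095 = √(-3090 + 109) + 10095 = √(-2981) + 10095 = I*√2981 + 10095 = 10095 + I*√2981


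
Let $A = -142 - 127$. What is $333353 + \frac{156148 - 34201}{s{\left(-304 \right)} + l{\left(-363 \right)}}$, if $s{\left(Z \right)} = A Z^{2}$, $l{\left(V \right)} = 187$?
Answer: $\frac{8287061119154}{24859717} \approx 3.3335 \cdot 10^{5}$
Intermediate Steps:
$A = -269$ ($A = -142 - 127 = -269$)
$s{\left(Z \right)} = - 269 Z^{2}$
$333353 + \frac{156148 - 34201}{s{\left(-304 \right)} + l{\left(-363 \right)}} = 333353 + \frac{156148 - 34201}{- 269 \left(-304\right)^{2} + 187} = 333353 + \frac{121947}{\left(-269\right) 92416 + 187} = 333353 + \frac{121947}{-24859904 + 187} = 333353 + \frac{121947}{-24859717} = 333353 + 121947 \left(- \frac{1}{24859717}\right) = 333353 - \frac{121947}{24859717} = \frac{8287061119154}{24859717}$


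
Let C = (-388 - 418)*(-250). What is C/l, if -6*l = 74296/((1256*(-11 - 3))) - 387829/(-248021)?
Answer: 131817308204400/290184577 ≈ 4.5425e+5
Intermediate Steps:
C = 201500 (C = -806*(-250) = 201500)
l = 1450922885/3270900948 (l = -(74296/((1256*(-11 - 3))) - 387829/(-248021))/6 = -(74296/((1256*(-14))) - 387829*(-1/248021))/6 = -(74296/(-17584) + 387829/248021)/6 = -(74296*(-1/17584) + 387829/248021)/6 = -(-9287/2198 + 387829/248021)/6 = -1/6*(-1450922885/545150158) = 1450922885/3270900948 ≈ 0.44358)
C/l = 201500/(1450922885/3270900948) = 201500*(3270900948/1450922885) = 131817308204400/290184577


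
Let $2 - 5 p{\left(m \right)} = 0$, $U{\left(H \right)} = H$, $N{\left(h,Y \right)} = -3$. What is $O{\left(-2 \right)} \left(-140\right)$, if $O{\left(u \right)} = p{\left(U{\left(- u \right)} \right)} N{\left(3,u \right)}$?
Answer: $168$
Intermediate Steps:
$p{\left(m \right)} = \frac{2}{5}$ ($p{\left(m \right)} = \frac{2}{5} - 0 = \frac{2}{5} + 0 = \frac{2}{5}$)
$O{\left(u \right)} = - \frac{6}{5}$ ($O{\left(u \right)} = \frac{2}{5} \left(-3\right) = - \frac{6}{5}$)
$O{\left(-2 \right)} \left(-140\right) = \left(- \frac{6}{5}\right) \left(-140\right) = 168$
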